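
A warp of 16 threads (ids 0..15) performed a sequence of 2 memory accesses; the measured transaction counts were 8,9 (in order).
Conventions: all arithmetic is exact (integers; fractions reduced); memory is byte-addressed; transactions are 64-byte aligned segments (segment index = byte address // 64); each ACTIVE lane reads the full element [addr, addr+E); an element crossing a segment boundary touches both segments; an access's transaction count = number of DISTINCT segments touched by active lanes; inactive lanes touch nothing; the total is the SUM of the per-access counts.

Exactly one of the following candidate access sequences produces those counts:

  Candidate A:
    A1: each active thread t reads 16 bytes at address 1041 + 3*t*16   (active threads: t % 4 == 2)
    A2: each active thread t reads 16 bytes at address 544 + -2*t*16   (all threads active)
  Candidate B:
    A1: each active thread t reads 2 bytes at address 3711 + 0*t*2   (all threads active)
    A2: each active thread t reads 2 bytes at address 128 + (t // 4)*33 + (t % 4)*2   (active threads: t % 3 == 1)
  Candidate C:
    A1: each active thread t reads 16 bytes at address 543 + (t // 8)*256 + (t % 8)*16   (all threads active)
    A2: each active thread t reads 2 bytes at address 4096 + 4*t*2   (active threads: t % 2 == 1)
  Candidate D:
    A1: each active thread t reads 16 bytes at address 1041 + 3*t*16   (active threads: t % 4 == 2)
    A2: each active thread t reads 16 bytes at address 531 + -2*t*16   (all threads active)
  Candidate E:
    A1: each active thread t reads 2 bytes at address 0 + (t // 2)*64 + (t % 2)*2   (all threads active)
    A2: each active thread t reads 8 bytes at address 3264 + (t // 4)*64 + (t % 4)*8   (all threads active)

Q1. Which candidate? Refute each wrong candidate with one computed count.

A: A2 gives 8 transactions, not 9
B: A1 gives 2 transactions, not 8
C: A1 gives 6 transactions, not 8
E: A2 gives 4 transactions, not 9
D: all counts match (8,9)

Answer: D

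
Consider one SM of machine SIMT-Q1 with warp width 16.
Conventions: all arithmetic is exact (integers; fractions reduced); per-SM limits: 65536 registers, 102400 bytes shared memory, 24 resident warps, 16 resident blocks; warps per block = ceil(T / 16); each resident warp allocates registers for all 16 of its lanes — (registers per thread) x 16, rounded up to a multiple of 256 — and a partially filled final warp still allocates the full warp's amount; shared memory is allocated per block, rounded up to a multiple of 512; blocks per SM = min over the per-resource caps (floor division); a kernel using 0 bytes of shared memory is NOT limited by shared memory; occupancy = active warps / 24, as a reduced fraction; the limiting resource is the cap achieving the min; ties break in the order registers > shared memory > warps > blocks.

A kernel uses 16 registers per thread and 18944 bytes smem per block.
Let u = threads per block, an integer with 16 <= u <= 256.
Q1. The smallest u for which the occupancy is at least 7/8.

Answer: u = 81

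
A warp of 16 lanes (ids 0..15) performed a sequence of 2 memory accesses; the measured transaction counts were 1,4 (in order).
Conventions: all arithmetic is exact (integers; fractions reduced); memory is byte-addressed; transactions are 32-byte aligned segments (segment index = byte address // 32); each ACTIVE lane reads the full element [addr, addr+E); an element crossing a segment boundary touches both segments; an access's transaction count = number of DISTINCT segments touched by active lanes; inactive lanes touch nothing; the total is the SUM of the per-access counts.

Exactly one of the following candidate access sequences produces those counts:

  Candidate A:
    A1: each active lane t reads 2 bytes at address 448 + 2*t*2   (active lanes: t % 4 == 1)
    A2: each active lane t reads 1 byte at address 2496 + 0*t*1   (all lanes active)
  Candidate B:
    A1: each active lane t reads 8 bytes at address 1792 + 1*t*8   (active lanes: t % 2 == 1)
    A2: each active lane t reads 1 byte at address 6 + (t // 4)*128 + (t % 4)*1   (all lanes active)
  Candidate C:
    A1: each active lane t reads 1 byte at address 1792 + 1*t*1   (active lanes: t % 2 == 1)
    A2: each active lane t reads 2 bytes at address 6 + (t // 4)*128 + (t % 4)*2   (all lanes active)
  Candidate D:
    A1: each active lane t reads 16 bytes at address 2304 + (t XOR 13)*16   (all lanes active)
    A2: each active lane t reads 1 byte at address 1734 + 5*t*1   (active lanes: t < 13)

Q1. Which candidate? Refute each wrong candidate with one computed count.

A: A1 gives 2 transactions, not 1
B: A1 gives 4 transactions, not 1
D: A1 gives 8 transactions, not 1
C: all counts match (1,4)

Answer: C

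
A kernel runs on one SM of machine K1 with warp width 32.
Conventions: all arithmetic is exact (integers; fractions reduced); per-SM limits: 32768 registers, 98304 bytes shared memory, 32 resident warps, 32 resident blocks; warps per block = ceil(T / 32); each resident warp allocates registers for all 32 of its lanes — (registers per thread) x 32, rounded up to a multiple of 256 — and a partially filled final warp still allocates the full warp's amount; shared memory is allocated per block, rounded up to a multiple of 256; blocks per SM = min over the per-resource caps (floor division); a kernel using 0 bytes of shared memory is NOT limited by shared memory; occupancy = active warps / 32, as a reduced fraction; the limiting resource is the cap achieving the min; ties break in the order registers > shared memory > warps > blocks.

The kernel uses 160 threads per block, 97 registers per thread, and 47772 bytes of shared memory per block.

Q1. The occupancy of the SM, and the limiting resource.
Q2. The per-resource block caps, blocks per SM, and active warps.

Answer: occupancy 5/32, limited by registers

registers: 1 block
shared memory: 2 blocks
warps: 6 blocks
blocks: 32 blocks

Answer: 1 block, 5 active warps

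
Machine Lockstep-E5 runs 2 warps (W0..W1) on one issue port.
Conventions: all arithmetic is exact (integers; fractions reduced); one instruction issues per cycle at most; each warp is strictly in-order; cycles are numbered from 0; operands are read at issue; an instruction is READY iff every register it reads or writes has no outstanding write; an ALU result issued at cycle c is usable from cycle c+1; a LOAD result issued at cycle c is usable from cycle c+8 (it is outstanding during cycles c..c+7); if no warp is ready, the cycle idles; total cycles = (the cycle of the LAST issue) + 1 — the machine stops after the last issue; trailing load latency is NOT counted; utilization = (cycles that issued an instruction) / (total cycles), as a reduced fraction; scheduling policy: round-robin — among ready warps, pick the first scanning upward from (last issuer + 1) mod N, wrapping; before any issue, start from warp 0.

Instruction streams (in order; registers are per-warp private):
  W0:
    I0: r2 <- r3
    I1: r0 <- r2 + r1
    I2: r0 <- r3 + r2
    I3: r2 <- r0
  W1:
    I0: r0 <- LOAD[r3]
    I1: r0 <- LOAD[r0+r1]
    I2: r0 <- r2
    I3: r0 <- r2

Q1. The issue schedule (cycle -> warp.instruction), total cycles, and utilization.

cycle 0: W0.I0
cycle 1: W1.I0
cycle 2: W0.I1
cycle 3: W0.I2
cycle 4: W0.I3
cycle 5: idle
cycle 6: idle
cycle 7: idle
cycle 8: idle
cycle 9: W1.I1
cycle 10: idle
cycle 11: idle
cycle 12: idle
cycle 13: idle
cycle 14: idle
cycle 15: idle
cycle 16: idle
cycle 17: W1.I2
cycle 18: W1.I3

Answer: 19 cycles, utilization 8/19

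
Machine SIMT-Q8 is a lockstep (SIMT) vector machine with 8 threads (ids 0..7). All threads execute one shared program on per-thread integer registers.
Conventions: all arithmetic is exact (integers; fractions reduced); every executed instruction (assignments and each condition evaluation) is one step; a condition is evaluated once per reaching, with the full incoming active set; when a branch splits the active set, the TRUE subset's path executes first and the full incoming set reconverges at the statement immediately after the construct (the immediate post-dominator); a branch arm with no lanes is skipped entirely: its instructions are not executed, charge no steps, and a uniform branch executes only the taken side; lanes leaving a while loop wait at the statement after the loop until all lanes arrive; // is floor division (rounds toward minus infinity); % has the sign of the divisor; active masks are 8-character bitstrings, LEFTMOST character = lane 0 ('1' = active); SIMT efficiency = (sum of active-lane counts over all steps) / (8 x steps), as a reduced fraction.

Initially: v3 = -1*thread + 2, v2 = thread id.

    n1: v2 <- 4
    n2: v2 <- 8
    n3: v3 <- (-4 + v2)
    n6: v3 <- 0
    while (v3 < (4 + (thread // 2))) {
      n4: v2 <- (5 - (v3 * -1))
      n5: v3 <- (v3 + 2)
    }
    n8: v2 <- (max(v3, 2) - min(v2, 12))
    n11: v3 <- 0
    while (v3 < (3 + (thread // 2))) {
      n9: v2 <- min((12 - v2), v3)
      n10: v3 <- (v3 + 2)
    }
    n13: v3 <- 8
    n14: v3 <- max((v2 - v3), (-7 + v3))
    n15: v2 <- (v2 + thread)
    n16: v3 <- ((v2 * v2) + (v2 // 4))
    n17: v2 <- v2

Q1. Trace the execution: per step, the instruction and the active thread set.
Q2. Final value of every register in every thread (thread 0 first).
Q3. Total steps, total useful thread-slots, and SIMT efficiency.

step 0: v2 <- 4                      11111111
step 1: v2 <- 8                      11111111
step 2: v3 <- (-4 + v2)              11111111
step 3: v3 <- 0                      11111111
step 4: eval (v3 < (4 + (thread // 2))) 11111111
step 5: v2 <- (5 - (v3 * -1))        11111111
step 6: v3 <- (v3 + 2)               11111111
step 7: eval (v3 < (4 + (thread // 2))) 11111111
step 8: v2 <- (5 - (v3 * -1))        11111111
step 9: v3 <- (v3 + 2)               11111111
step 10: eval (v3 < (4 + (thread // 2))) 11111111
step 11: v2 <- (5 - (v3 * -1))        00111111
step 12: v3 <- (v3 + 2)               00111111
step 13: eval (v3 < (4 + (thread // 2))) 00111111
step 14: v2 <- (5 - (v3 * -1))        00000011
step 15: v3 <- (v3 + 2)               00000011
step 16: eval (v3 < (4 + (thread // 2))) 00000011
step 17: v2 <- (max(v3, 2) - min(v2, 12)) 11111111
step 18: v3 <- 0                      11111111
step 19: eval (v3 < (3 + (thread // 2))) 11111111
step 20: v2 <- min((12 - v2), v3)     11111111
step 21: v3 <- (v3 + 2)               11111111
step 22: eval (v3 < (3 + (thread // 2))) 11111111
step 23: v2 <- min((12 - v2), v3)     11111111
step 24: v3 <- (v3 + 2)               11111111
step 25: eval (v3 < (3 + (thread // 2))) 11111111
step 26: v2 <- min((12 - v2), v3)     00001111
step 27: v3 <- (v3 + 2)               00001111
step 28: eval (v3 < (3 + (thread // 2))) 00001111
step 29: v3 <- 8                      11111111
step 30: v3 <- max((v2 - v3), (-7 + v3)) 11111111
step 31: v2 <- (v2 + thread)          11111111
step 32: v3 <- ((v2 * v2) + (v2 // 4)) 11111111
step 33: v2 <- v2                     11111111

Answer: 34 steps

v3: 4,9,17,26,66,83,102,123
v2: 2,3,4,5,8,9,10,11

steps = 34; useful = 236; efficiency = 236/272 = 59/68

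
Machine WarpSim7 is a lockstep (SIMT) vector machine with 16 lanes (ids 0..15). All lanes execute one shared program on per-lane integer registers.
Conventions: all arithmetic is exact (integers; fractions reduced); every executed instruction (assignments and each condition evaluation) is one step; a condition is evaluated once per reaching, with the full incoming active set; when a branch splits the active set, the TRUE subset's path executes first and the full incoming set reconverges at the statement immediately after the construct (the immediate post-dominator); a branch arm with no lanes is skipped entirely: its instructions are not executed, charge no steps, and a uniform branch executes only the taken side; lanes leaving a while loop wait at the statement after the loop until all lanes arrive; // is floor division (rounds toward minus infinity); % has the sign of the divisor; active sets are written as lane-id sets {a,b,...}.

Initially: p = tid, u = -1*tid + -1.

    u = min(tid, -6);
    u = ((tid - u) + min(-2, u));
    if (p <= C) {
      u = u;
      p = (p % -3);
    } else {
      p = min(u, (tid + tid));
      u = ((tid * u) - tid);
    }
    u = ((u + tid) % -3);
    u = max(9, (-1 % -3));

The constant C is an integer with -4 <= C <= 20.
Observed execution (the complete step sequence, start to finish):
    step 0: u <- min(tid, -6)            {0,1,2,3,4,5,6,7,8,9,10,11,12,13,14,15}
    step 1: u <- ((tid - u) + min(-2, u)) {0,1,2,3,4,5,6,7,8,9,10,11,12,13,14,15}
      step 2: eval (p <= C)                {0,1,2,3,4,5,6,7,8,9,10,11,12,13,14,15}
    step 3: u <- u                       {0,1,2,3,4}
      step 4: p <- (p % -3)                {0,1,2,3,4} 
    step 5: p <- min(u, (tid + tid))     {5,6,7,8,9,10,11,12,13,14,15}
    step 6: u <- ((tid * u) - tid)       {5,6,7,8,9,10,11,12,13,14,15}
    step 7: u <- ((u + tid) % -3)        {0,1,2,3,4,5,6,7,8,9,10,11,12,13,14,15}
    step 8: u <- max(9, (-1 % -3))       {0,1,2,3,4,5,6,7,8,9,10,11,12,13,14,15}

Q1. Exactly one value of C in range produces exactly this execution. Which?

Answer: C = 4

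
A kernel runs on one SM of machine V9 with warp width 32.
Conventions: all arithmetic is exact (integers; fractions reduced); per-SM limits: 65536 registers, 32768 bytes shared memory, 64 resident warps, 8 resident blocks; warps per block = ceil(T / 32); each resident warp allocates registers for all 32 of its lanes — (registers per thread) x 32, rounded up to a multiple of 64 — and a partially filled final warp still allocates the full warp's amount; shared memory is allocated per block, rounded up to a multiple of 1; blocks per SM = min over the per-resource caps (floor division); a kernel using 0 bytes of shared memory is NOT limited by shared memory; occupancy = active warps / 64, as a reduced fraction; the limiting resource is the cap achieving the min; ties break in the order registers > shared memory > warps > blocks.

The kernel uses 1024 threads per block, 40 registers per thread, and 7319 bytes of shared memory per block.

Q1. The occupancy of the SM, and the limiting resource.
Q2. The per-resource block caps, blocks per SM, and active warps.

Answer: occupancy 1/2, limited by registers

registers: 1 block
shared memory: 4 blocks
warps: 2 blocks
blocks: 8 blocks

Answer: 1 block, 32 active warps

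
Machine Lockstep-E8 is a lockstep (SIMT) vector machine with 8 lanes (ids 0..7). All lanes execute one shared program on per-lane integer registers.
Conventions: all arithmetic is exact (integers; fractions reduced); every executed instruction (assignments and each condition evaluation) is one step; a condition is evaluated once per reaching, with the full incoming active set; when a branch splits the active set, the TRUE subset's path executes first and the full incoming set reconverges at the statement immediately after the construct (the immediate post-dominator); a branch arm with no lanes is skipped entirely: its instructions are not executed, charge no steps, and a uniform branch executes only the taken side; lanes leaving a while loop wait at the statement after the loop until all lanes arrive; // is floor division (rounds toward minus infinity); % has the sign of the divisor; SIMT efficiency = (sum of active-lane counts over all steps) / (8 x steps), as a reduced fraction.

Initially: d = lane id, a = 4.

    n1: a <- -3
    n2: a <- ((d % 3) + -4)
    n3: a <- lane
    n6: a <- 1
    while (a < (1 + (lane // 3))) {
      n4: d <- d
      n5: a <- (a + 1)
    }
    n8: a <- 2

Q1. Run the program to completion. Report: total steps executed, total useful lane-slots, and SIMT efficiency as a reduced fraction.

Answer: 12 steps, 69 useful, 23/32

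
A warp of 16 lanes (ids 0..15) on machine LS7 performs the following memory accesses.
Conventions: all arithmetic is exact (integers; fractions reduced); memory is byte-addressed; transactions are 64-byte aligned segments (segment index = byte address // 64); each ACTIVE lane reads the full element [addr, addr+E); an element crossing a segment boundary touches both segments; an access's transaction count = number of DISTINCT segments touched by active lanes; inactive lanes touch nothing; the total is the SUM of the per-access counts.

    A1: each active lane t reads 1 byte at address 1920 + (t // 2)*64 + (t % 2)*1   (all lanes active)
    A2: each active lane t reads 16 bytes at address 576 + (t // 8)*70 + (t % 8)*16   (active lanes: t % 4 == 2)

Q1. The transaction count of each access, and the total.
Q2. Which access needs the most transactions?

A1: 8 transactions
A2: 3 transactions

Answer: 8,3; total 11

Answer: A1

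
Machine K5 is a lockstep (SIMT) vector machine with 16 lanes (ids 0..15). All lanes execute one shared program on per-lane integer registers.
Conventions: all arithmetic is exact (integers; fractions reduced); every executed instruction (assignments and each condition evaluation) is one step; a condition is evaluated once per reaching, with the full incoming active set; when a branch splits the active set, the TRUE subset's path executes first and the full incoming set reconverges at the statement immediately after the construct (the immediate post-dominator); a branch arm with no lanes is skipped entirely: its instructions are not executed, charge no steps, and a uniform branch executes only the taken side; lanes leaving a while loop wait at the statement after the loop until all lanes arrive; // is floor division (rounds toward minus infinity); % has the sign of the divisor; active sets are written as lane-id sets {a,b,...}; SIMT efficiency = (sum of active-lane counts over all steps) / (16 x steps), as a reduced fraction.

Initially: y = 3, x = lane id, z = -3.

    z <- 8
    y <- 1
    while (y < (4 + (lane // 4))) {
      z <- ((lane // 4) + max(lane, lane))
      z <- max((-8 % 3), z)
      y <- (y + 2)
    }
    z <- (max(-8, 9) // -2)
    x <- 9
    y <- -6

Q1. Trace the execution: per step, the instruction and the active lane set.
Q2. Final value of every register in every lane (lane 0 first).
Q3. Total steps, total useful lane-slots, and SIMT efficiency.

step 0: z <- 8                       {0,1,2,3,4,5,6,7,8,9,10,11,12,13,14,15}
step 1: y <- 1                       {0,1,2,3,4,5,6,7,8,9,10,11,12,13,14,15}
step 2: eval (y < (4 + (lane // 4))) {0,1,2,3,4,5,6,7,8,9,10,11,12,13,14,15}
step 3: z <- ((lane // 4) + max(lane, lane)) {0,1,2,3,4,5,6,7,8,9,10,11,12,13,14,15}
step 4: z <- max((-8 % 3), z)        {0,1,2,3,4,5,6,7,8,9,10,11,12,13,14,15}
step 5: y <- (y + 2)                 {0,1,2,3,4,5,6,7,8,9,10,11,12,13,14,15}
step 6: eval (y < (4 + (lane // 4))) {0,1,2,3,4,5,6,7,8,9,10,11,12,13,14,15}
step 7: z <- ((lane // 4) + max(lane, lane)) {0,1,2,3,4,5,6,7,8,9,10,11,12,13,14,15}
step 8: z <- max((-8 % 3), z)        {0,1,2,3,4,5,6,7,8,9,10,11,12,13,14,15}
step 9: y <- (y + 2)                 {0,1,2,3,4,5,6,7,8,9,10,11,12,13,14,15}
step 10: eval (y < (4 + (lane // 4))) {0,1,2,3,4,5,6,7,8,9,10,11,12,13,14,15}
step 11: z <- ((lane // 4) + max(lane, lane)) {8,9,10,11,12,13,14,15}
step 12: z <- max((-8 % 3), z)        {8,9,10,11,12,13,14,15}
step 13: y <- (y + 2)                 {8,9,10,11,12,13,14,15}
step 14: eval (y < (4 + (lane // 4))) {8,9,10,11,12,13,14,15}
step 15: z <- (max(-8, 9) // -2)      {0,1,2,3,4,5,6,7,8,9,10,11,12,13,14,15}
step 16: x <- 9                       {0,1,2,3,4,5,6,7,8,9,10,11,12,13,14,15}
step 17: y <- -6                      {0,1,2,3,4,5,6,7,8,9,10,11,12,13,14,15}

Answer: 18 steps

y: -6,-6,-6,-6,-6,-6,-6,-6,-6,-6,-6,-6,-6,-6,-6,-6
x: 9,9,9,9,9,9,9,9,9,9,9,9,9,9,9,9
z: -5,-5,-5,-5,-5,-5,-5,-5,-5,-5,-5,-5,-5,-5,-5,-5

steps = 18; useful = 256; efficiency = 256/288 = 8/9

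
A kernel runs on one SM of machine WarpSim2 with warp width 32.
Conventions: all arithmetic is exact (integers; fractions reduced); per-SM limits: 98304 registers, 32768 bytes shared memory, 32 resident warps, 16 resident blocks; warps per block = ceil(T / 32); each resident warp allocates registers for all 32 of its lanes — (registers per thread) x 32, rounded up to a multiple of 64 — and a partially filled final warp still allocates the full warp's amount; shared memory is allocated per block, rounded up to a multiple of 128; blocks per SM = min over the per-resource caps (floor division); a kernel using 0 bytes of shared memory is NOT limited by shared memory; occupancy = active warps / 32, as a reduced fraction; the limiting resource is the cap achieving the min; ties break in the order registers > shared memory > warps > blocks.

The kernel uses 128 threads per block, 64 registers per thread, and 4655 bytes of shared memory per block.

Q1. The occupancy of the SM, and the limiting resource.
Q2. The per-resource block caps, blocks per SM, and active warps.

Answer: occupancy 3/4, limited by shared memory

registers: 12 blocks
shared memory: 6 blocks
warps: 8 blocks
blocks: 16 blocks

Answer: 6 blocks, 24 active warps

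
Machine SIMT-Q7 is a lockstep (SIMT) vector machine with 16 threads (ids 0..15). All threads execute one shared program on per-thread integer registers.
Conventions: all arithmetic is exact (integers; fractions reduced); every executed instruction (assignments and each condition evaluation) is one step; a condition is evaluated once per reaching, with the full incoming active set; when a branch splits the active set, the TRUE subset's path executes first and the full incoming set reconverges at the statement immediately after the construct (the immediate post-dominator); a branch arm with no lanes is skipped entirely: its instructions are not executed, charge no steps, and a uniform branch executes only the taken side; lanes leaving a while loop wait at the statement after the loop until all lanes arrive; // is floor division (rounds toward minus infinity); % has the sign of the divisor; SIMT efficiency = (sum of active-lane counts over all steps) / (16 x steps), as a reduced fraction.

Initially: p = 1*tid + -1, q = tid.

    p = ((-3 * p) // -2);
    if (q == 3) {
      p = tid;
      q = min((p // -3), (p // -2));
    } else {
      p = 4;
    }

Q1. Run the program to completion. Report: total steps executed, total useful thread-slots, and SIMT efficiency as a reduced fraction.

Answer: 5 steps, 49 useful, 49/80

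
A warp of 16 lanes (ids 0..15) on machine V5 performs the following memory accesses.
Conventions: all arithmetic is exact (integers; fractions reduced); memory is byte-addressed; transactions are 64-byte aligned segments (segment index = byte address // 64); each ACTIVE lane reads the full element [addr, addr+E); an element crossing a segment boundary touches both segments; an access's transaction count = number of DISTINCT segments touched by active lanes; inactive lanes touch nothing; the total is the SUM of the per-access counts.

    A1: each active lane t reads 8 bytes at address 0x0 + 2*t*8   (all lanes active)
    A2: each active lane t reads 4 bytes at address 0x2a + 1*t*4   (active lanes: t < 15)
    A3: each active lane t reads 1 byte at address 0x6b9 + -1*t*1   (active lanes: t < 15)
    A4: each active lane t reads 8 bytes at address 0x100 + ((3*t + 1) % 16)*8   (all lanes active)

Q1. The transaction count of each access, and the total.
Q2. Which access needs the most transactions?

A1: 4 transactions
A2: 2 transactions
A3: 1 transaction
A4: 2 transactions

Answer: 4,2,1,2; total 9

Answer: A1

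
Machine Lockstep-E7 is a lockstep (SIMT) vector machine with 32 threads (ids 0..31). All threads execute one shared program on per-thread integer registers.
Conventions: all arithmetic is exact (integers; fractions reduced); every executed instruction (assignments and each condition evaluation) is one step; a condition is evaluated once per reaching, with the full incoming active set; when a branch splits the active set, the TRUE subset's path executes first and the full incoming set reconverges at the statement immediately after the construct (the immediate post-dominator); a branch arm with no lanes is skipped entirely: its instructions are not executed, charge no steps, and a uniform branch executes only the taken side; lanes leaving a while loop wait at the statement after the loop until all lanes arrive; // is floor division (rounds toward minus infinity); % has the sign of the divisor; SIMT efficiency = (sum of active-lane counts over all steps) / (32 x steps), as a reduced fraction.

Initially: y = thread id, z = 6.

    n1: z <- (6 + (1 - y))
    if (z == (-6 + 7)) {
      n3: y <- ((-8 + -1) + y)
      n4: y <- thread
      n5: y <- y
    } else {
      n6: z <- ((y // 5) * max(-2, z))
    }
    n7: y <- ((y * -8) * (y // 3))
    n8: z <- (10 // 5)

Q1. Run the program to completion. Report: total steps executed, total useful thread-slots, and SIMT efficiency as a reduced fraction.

Answer: 8 steps, 162 useful, 81/128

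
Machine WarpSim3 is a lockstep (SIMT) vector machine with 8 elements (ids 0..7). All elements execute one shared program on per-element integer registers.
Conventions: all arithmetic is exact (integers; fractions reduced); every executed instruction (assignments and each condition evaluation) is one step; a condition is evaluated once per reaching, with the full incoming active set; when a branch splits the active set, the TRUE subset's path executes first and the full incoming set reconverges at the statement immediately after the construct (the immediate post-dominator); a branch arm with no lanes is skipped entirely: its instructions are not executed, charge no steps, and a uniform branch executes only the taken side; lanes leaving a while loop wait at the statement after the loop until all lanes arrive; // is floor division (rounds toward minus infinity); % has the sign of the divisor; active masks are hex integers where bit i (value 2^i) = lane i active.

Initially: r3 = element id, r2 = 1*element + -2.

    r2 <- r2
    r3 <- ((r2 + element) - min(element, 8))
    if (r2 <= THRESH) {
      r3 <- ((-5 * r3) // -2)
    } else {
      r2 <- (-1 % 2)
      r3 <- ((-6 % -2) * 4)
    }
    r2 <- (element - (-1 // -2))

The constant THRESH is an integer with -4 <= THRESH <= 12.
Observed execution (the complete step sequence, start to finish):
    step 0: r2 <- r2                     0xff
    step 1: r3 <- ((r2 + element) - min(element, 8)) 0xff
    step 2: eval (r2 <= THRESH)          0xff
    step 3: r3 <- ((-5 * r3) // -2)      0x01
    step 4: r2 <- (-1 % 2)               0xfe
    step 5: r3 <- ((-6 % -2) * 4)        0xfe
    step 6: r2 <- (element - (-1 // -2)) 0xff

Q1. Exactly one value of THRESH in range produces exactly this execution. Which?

Answer: THRESH = -2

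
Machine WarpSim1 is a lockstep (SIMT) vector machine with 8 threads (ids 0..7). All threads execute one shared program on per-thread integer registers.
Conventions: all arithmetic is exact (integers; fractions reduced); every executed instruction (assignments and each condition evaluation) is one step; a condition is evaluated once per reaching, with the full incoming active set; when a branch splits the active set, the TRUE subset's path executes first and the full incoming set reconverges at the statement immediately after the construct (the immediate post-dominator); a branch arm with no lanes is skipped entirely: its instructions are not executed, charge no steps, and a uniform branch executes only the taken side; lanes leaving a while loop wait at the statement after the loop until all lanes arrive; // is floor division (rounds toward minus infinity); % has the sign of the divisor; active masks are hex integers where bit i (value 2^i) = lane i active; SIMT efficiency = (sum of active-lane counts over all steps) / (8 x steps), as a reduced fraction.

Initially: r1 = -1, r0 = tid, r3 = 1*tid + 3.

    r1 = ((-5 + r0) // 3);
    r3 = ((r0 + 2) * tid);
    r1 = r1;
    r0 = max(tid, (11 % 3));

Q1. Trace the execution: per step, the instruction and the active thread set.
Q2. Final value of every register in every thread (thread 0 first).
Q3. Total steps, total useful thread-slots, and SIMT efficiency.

step 0: r1 <- ((-5 + r0) // 3)       0xff
step 1: r3 <- ((r0 + 2) * tid)       0xff
step 2: r1 <- r1                     0xff
step 3: r0 <- max(tid, (11 % 3))     0xff

Answer: 4 steps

r1: -2,-2,-1,-1,-1,0,0,0
r0: 2,2,2,3,4,5,6,7
r3: 0,3,8,15,24,35,48,63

steps = 4; useful = 32; efficiency = 32/32 = 1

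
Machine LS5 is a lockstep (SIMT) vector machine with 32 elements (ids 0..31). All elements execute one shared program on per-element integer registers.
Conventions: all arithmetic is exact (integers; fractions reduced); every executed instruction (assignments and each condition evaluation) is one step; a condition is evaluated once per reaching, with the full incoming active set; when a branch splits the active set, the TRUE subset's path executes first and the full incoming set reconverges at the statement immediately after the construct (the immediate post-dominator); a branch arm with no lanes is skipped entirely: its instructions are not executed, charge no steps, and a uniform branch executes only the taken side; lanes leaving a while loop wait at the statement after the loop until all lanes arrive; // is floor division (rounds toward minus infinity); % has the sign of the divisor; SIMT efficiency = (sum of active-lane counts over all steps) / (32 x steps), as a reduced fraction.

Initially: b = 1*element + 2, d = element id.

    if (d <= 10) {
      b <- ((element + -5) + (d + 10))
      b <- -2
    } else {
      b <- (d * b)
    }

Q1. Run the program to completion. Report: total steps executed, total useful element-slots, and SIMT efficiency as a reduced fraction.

Answer: 4 steps, 75 useful, 75/128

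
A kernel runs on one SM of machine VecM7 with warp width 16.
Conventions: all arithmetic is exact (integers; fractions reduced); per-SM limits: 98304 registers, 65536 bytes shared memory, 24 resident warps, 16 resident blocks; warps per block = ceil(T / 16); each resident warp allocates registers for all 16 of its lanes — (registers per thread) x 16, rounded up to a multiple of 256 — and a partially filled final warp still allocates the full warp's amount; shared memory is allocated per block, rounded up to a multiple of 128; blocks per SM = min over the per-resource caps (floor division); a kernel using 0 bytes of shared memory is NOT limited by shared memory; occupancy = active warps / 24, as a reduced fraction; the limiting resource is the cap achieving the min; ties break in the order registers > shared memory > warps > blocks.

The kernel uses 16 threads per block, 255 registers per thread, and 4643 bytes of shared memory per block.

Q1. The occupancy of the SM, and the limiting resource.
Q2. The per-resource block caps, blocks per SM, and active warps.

Answer: occupancy 13/24, limited by shared memory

registers: 24 blocks
shared memory: 13 blocks
warps: 24 blocks
blocks: 16 blocks

Answer: 13 blocks, 13 active warps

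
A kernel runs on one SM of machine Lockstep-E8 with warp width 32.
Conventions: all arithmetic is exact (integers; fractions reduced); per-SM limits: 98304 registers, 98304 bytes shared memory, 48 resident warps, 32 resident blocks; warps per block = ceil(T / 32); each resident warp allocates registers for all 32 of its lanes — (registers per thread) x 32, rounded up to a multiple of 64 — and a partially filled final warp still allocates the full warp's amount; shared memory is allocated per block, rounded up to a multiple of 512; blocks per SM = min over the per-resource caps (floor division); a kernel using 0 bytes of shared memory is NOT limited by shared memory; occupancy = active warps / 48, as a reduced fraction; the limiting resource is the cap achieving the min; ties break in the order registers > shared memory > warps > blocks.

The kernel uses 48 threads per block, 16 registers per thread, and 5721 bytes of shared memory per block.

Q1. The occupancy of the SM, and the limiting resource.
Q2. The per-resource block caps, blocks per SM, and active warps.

Answer: occupancy 2/3, limited by shared memory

registers: 96 blocks
shared memory: 16 blocks
warps: 24 blocks
blocks: 32 blocks

Answer: 16 blocks, 32 active warps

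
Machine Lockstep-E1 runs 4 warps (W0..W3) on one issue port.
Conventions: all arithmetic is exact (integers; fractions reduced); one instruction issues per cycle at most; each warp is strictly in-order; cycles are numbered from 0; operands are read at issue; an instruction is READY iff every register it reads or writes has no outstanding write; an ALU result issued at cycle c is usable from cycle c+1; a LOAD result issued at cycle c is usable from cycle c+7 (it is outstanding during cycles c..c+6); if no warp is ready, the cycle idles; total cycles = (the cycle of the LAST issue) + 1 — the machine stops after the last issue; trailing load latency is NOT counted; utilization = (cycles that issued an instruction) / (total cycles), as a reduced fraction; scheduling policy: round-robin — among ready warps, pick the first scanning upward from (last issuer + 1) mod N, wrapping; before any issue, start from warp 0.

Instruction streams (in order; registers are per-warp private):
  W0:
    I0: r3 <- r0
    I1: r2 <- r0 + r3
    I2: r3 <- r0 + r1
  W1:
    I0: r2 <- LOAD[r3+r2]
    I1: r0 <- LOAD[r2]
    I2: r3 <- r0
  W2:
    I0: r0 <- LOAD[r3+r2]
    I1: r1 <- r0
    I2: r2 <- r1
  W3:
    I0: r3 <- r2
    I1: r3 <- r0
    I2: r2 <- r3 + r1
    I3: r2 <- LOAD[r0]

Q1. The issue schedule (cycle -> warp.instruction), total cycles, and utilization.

cycle 0: W0.I0
cycle 1: W1.I0
cycle 2: W2.I0
cycle 3: W3.I0
cycle 4: W0.I1
cycle 5: W3.I1
cycle 6: W0.I2
cycle 7: W3.I2
cycle 8: W1.I1
cycle 9: W2.I1
cycle 10: W3.I3
cycle 11: W2.I2
cycle 12: idle
cycle 13: idle
cycle 14: idle
cycle 15: W1.I2

Answer: 16 cycles, utilization 13/16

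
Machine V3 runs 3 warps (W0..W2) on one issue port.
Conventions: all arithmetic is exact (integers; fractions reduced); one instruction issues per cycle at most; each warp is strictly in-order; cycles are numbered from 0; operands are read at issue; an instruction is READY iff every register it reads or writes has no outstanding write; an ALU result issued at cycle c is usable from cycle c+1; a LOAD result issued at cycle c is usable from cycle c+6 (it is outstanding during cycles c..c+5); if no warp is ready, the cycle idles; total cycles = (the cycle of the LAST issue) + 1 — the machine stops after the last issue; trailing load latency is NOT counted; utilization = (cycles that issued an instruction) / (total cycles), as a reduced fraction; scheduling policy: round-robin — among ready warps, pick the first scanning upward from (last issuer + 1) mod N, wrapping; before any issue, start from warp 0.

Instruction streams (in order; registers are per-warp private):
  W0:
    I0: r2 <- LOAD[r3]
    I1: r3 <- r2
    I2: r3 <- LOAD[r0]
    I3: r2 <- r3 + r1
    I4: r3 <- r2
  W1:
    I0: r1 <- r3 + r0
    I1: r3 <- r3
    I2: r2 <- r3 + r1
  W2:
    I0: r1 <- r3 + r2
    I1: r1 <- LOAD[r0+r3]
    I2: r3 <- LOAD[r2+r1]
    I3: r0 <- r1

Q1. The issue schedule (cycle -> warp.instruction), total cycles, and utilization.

cycle 0: W0.I0
cycle 1: W1.I0
cycle 2: W2.I0
cycle 3: W1.I1
cycle 4: W2.I1
cycle 5: W1.I2
cycle 6: W0.I1
cycle 7: W0.I2
cycle 8: idle
cycle 9: idle
cycle 10: W2.I2
cycle 11: W2.I3
cycle 12: idle
cycle 13: W0.I3
cycle 14: W0.I4

Answer: 15 cycles, utilization 4/5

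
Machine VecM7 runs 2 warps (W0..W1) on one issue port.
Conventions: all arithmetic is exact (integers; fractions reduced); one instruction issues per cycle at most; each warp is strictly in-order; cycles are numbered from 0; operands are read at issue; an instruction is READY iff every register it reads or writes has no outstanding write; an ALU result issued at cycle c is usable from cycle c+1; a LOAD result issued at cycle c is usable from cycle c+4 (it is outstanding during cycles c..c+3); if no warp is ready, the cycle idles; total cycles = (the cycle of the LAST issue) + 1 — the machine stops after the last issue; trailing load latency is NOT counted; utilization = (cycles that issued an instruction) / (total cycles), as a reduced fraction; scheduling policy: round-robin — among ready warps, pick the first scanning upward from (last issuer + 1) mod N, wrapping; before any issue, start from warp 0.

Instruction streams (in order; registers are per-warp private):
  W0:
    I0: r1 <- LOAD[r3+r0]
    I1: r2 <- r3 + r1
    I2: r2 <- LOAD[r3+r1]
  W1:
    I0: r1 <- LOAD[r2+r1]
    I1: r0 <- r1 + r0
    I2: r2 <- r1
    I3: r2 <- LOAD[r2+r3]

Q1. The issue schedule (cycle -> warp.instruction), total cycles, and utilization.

cycle 0: W0.I0
cycle 1: W1.I0
cycle 2: idle
cycle 3: idle
cycle 4: W0.I1
cycle 5: W1.I1
cycle 6: W0.I2
cycle 7: W1.I2
cycle 8: W1.I3

Answer: 9 cycles, utilization 7/9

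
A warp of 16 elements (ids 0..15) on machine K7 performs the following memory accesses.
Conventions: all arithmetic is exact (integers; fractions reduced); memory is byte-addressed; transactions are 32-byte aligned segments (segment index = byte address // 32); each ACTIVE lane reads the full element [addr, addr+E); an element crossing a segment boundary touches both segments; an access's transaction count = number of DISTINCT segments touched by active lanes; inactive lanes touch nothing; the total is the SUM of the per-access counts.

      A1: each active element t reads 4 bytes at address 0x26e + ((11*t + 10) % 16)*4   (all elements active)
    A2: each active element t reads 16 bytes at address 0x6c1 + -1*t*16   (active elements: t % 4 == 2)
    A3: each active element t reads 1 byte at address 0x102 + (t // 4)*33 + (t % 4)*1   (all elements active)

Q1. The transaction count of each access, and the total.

A1: 3 transactions
A2: 4 transactions
A3: 4 transactions

Answer: 3,4,4; total 11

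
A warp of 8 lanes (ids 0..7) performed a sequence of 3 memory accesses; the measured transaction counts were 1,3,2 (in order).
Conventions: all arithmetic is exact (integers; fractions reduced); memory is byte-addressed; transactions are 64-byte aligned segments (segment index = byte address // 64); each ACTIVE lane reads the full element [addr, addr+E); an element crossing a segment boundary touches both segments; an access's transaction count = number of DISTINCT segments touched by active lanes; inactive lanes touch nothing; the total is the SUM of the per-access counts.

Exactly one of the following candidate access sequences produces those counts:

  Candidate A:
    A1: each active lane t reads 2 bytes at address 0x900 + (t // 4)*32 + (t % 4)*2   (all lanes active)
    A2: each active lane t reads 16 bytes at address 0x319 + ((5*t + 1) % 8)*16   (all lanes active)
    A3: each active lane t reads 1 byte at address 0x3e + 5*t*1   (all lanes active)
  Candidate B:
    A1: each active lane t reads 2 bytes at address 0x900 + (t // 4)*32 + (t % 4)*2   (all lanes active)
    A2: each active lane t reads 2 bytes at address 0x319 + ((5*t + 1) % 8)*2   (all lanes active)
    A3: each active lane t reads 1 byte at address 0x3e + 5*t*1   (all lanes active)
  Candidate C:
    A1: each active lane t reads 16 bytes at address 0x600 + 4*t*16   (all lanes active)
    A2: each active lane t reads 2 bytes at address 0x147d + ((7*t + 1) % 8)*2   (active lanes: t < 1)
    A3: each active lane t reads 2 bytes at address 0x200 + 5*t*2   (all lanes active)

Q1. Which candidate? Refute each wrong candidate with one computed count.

B: A2 gives 1 transaction, not 3
C: A1 gives 8 transactions, not 1
A: all counts match (1,3,2)

Answer: A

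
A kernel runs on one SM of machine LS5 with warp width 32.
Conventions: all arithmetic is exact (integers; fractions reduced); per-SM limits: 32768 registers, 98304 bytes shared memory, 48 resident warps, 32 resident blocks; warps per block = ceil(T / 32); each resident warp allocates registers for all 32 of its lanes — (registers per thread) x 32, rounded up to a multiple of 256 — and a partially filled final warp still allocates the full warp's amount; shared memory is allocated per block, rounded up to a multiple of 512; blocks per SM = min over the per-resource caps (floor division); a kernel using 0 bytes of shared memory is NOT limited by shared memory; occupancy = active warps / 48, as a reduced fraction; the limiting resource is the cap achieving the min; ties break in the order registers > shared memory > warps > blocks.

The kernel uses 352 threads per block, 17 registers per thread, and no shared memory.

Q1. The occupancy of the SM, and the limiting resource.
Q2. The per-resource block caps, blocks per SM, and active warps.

Answer: occupancy 11/16, limited by registers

registers: 3 blocks
shared memory: no limit (kernel uses none)
warps: 4 blocks
blocks: 32 blocks

Answer: 3 blocks, 33 active warps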